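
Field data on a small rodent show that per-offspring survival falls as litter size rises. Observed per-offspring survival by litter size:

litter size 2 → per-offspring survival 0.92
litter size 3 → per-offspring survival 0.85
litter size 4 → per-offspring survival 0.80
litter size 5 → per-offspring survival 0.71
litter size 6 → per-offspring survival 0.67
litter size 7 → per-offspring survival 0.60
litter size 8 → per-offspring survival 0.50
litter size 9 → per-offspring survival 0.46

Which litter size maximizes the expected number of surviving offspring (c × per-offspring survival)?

Expected surviving offspring = c × s(c):
  c=2: 2 × 0.92 = 1.840
  c=3: 3 × 0.85 = 2.550
  c=4: 4 × 0.80 = 3.200
  c=5: 5 × 0.71 = 3.550
  c=6: 6 × 0.67 = 4.020
  c=7: 7 × 0.60 = 4.200
  c=8: 8 × 0.50 = 4.000
  c=9: 9 × 0.46 = 4.140
Maximum at c = 7 (4.200 surviving offspring).

7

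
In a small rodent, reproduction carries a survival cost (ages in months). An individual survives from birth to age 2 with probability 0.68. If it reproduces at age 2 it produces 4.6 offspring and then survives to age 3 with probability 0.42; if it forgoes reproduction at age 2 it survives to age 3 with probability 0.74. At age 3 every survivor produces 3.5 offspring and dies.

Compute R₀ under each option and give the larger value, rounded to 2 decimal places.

breed at age 2: R₀ = 0.68 × (4.6 + 0.42 × 3.5) = 0.68 × 6.0700 = 4.1276
delay to age 3: R₀ = 0.68 × (0.74 × 3.5) = 0.68 × 2.5900 = 1.7612
Higher: breed at age 2 (4.1276).

4.13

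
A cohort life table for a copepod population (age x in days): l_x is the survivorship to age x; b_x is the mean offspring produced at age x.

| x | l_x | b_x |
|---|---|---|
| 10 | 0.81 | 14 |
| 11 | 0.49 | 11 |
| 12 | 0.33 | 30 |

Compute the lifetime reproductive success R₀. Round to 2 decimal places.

R₀ = Σ l_x b_x:
  age 10: 0.81 × 14 = 11.3400
  age 11: 0.49 × 11 = 5.3900
  age 12: 0.33 × 30 = 9.9000
R₀ = 11.3400 + 5.3900 + 9.9000 = 26.6300

26.63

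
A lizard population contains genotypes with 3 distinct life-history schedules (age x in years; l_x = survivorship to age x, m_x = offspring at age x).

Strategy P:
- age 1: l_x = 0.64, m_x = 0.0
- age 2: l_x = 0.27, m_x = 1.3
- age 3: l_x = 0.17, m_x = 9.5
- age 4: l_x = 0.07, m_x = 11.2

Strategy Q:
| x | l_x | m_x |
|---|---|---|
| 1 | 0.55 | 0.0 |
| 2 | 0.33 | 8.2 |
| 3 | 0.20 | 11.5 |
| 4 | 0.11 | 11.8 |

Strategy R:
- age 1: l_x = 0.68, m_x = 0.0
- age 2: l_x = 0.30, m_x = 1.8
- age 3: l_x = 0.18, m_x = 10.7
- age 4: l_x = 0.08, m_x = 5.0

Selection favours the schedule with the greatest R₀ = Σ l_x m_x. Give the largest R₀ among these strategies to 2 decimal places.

Strategy P: R₀ = 0.64×0.0 + 0.27×1.3 + 0.17×9.5 + 0.07×11.2 = 2.7500
Strategy Q: R₀ = 0.55×0.0 + 0.33×8.2 + 0.20×11.5 + 0.11×11.8 = 6.3040
Strategy R: R₀ = 0.68×0.0 + 0.30×1.8 + 0.18×10.7 + 0.08×5.0 = 2.8660
Highest R₀: strategy Q with 6.3040.

6.30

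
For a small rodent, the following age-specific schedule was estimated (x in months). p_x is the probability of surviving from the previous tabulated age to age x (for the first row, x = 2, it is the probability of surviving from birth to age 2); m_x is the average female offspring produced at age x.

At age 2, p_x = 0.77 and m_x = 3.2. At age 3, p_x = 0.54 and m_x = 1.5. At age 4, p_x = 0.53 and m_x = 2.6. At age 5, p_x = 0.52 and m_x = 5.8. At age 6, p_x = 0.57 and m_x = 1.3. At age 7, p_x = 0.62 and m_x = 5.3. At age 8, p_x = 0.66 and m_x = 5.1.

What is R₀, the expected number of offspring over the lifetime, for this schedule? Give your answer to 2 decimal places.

Survivorship from birth: l_x = p_2·p_3·…·p_x.
  l_2 = 0.77000
  l_3 = 0.41580
  l_4 = 0.22037
  l_5 = 0.11459
  l_6 = 0.06532
  l_7 = 0.04050
  l_8 = 0.02673
R₀ = Σ l_x m_x:
  age 2: 0.77000 × 3.2 = 2.4640
  age 3: 0.41580 × 1.5 = 0.6237
  age 4: 0.22037 × 2.6 = 0.5730
  age 5: 0.11459 × 5.8 = 0.6646
  age 6: 0.06532 × 1.3 = 0.0849
  age 7: 0.04050 × 5.3 = 0.2147
  age 8: 0.02673 × 5.1 = 0.1363
R₀ = 2.4640 + 0.6237 + 0.5730 + 0.6646 + 0.0849 + 0.2147 + 0.1363 = 4.7612

4.76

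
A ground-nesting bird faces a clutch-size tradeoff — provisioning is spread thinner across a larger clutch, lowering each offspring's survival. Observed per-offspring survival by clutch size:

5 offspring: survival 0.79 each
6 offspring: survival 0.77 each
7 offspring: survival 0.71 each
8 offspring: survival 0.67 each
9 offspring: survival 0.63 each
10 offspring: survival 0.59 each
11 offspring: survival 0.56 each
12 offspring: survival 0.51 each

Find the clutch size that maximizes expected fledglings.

Expected fledglings = c × s(c):
  c=5: 5 × 0.79 = 3.950
  c=6: 6 × 0.77 = 4.620
  c=7: 7 × 0.71 = 4.970
  c=8: 8 × 0.67 = 5.360
  c=9: 9 × 0.63 = 5.670
  c=10: 10 × 0.59 = 5.900
  c=11: 11 × 0.56 = 6.160
  c=12: 12 × 0.51 = 6.120
Maximum at c = 11 (6.160 fledglings).

11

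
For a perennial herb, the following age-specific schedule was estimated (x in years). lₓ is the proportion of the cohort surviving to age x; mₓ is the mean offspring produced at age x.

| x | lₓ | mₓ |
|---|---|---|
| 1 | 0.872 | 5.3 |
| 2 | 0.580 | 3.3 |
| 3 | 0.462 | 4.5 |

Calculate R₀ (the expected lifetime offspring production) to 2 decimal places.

R₀ = Σ lₓ mₓ:
  age 1: 0.872 × 5.3 = 4.6216
  age 2: 0.580 × 3.3 = 1.9140
  age 3: 0.462 × 4.5 = 2.0790
R₀ = 4.6216 + 1.9140 + 2.0790 = 8.6146

8.61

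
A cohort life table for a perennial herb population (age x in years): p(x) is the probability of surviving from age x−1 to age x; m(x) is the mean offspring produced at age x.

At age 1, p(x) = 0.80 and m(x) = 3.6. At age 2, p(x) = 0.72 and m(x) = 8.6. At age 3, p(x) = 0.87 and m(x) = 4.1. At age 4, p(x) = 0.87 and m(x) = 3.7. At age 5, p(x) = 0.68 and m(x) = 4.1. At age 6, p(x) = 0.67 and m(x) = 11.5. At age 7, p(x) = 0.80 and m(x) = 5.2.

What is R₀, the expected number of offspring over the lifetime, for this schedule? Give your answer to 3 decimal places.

15.827

Survivorship from birth: l_x = p_1·p_2·…·p_x.
  l_1 = 0.80000
  l_2 = 0.57600
  l_3 = 0.50112
  l_4 = 0.43597
  l_5 = 0.29646
  l_6 = 0.19863
  l_7 = 0.15890
R₀ = Σ l_x m(x):
  age 1: 0.80000 × 3.6 = 2.8800
  age 2: 0.57600 × 8.6 = 4.9536
  age 3: 0.50112 × 4.1 = 2.0546
  age 4: 0.43597 × 3.7 = 1.6131
  age 5: 0.29646 × 4.1 = 1.2155
  age 6: 0.19863 × 11.5 = 2.2842
  age 7: 0.15890 × 5.2 = 0.8263
R₀ = 2.8800 + 4.9536 + 2.0546 + 1.6131 + 1.2155 + 2.2842 + 0.8263 = 15.8273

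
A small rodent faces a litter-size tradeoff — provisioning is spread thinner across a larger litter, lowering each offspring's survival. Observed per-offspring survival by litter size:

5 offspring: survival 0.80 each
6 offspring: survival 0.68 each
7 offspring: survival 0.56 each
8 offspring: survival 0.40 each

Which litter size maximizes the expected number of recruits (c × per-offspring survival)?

Expected recruits = c × s(c):
  c=5: 5 × 0.80 = 4.000
  c=6: 6 × 0.68 = 4.080
  c=7: 7 × 0.56 = 3.920
  c=8: 8 × 0.40 = 3.200
Maximum at c = 6 (4.080 recruits).

6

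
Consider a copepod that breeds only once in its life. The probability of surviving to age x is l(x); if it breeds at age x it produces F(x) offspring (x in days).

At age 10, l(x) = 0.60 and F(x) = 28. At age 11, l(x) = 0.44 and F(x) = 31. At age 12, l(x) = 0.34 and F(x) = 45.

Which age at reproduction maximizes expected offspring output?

10

Expected offspring if breeding at age x = l(x) × F(x):
  age 10: 0.60 × 28 = 16.800
  age 11: 0.44 × 31 = 13.640
  age 12: 0.34 × 45 = 15.300
Maximum at age 10 (16.800).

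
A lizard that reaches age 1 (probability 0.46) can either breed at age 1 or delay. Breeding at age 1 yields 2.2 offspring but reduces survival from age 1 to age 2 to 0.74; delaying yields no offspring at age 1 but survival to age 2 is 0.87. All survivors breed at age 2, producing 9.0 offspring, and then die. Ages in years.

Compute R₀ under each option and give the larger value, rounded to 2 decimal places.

4.08

breed at age 1: R₀ = 0.46 × (2.2 + 0.74 × 9.0) = 0.46 × 8.8600 = 4.0756
delay to age 2: R₀ = 0.46 × (0.87 × 9.0) = 0.46 × 7.8300 = 3.6018
Higher: breed at age 1 (4.0756).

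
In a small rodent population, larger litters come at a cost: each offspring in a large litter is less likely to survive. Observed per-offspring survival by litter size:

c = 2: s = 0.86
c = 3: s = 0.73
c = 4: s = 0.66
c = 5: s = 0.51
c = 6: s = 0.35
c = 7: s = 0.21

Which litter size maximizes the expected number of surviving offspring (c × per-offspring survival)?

4

Expected surviving offspring = c × s(c):
  c=2: 2 × 0.86 = 1.720
  c=3: 3 × 0.73 = 2.190
  c=4: 4 × 0.66 = 2.640
  c=5: 5 × 0.51 = 2.550
  c=6: 6 × 0.35 = 2.100
  c=7: 7 × 0.21 = 1.470
Maximum at c = 4 (2.640 surviving offspring).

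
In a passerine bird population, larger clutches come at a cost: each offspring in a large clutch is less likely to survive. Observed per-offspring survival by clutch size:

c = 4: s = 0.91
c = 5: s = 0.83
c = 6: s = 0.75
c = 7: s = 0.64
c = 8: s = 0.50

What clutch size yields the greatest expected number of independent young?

6

Expected independent young = c × s(c):
  c=4: 4 × 0.91 = 3.640
  c=5: 5 × 0.83 = 4.150
  c=6: 6 × 0.75 = 4.500
  c=7: 7 × 0.64 = 4.480
  c=8: 8 × 0.50 = 4.000
Maximum at c = 6 (4.500 independent young).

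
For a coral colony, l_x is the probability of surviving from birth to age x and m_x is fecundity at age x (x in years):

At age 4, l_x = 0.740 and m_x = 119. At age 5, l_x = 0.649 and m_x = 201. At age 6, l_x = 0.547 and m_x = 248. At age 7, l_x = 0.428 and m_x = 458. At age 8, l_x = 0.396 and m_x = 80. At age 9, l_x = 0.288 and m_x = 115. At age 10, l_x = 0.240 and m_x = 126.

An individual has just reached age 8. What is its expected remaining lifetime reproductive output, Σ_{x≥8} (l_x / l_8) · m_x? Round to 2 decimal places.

l_8 = 0.396. Conditional survival from age 8 to x is l_x / l_8.
  x=8: (0.396/0.396) × 80 = 80.0000
  x=9: (0.288/0.396) × 115 = 83.6364
  x=10: (0.240/0.396) × 126 = 76.3636
Sum = 80.0000 + 83.6364 + 76.3636 = 240.0000

240.00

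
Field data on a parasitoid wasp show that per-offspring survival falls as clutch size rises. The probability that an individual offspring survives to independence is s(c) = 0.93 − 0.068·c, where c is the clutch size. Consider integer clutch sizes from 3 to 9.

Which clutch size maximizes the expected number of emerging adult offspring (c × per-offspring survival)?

7

Expected emerging adult offspring = c × s(c):
  c=3: 3 × 0.726 = 2.178
  c=4: 4 × 0.658 = 2.632
  c=5: 5 × 0.590 = 2.950
  c=6: 6 × 0.522 = 3.132
  c=7: 7 × 0.454 = 3.178
  c=8: 8 × 0.386 = 3.088
  c=9: 9 × 0.318 = 2.862
Maximum at c = 7 (3.178 emerging adult offspring).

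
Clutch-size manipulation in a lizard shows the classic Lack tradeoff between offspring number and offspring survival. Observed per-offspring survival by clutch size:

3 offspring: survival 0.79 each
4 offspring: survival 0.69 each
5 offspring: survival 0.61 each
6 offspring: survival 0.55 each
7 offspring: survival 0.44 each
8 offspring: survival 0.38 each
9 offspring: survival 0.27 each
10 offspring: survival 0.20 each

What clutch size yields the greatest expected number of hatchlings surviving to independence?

Expected hatchlings surviving to independence = c × s(c):
  c=3: 3 × 0.79 = 2.370
  c=4: 4 × 0.69 = 2.760
  c=5: 5 × 0.61 = 3.050
  c=6: 6 × 0.55 = 3.300
  c=7: 7 × 0.44 = 3.080
  c=8: 8 × 0.38 = 3.040
  c=9: 9 × 0.27 = 2.430
  c=10: 10 × 0.20 = 2.000
Maximum at c = 6 (3.300 hatchlings surviving to independence).

6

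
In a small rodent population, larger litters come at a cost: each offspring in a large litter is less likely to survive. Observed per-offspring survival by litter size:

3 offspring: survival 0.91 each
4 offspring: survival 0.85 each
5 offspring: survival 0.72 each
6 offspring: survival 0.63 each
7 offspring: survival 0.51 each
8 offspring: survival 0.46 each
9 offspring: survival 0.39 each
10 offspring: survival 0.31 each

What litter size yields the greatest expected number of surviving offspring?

6

Expected surviving offspring = c × s(c):
  c=3: 3 × 0.91 = 2.730
  c=4: 4 × 0.85 = 3.400
  c=5: 5 × 0.72 = 3.600
  c=6: 6 × 0.63 = 3.780
  c=7: 7 × 0.51 = 3.570
  c=8: 8 × 0.46 = 3.680
  c=9: 9 × 0.39 = 3.510
  c=10: 10 × 0.31 = 3.100
Maximum at c = 6 (3.780 surviving offspring).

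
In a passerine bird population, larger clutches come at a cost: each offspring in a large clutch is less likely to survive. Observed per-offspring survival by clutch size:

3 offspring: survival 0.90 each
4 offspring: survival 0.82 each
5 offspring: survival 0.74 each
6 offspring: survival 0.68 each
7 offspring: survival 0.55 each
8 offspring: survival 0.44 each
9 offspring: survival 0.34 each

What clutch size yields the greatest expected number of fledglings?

6

Expected fledglings = c × s(c):
  c=3: 3 × 0.90 = 2.700
  c=4: 4 × 0.82 = 3.280
  c=5: 5 × 0.74 = 3.700
  c=6: 6 × 0.68 = 4.080
  c=7: 7 × 0.55 = 3.850
  c=8: 8 × 0.44 = 3.520
  c=9: 9 × 0.34 = 3.060
Maximum at c = 6 (4.080 fledglings).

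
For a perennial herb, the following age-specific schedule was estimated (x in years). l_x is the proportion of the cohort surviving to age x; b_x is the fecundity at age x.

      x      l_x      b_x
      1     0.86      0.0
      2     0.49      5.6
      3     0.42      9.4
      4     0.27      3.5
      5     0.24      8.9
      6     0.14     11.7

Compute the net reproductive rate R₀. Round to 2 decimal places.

11.41

R₀ = Σ l_x b_x:
  age 1: 0.86 × 0.0 = 0.0000
  age 2: 0.49 × 5.6 = 2.7440
  age 3: 0.42 × 9.4 = 3.9480
  age 4: 0.27 × 3.5 = 0.9450
  age 5: 0.24 × 8.9 = 2.1360
  age 6: 0.14 × 11.7 = 1.6380
R₀ = 0.0000 + 2.7440 + 3.9480 + 0.9450 + 2.1360 + 1.6380 = 11.4110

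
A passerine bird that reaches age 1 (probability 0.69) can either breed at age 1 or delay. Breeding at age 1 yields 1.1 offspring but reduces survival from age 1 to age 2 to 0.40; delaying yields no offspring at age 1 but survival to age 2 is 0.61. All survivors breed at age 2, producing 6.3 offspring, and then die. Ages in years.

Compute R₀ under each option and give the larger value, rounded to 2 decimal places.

2.65

breed at age 1: R₀ = 0.69 × (1.1 + 0.40 × 6.3) = 0.69 × 3.6200 = 2.4978
delay to age 2: R₀ = 0.69 × (0.61 × 6.3) = 0.69 × 3.8430 = 2.6517
Higher: delay to age 2 (2.6517).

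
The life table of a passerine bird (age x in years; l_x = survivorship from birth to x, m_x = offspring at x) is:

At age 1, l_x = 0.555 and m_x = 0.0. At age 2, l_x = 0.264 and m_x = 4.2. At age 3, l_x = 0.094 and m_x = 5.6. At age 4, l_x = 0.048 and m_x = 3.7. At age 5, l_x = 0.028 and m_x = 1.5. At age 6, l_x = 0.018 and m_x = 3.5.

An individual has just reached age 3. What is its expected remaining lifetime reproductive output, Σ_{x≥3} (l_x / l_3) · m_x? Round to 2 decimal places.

l_3 = 0.094. Conditional survival from age 3 to x is l_x / l_3.
  x=3: (0.094/0.094) × 5.6 = 5.6000
  x=4: (0.048/0.094) × 3.7 = 1.8894
  x=5: (0.028/0.094) × 1.5 = 0.4468
  x=6: (0.018/0.094) × 3.5 = 0.6702
Sum = 5.6000 + 1.8894 + 0.4468 + 0.6702 = 8.6064

8.61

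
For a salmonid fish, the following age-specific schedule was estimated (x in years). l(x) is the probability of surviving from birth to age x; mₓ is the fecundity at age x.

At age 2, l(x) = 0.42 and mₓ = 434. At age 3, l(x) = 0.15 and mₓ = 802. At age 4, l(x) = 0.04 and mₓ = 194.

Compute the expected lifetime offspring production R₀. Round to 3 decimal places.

R₀ = Σ l(x) mₓ:
  age 2: 0.42 × 434 = 182.2800
  age 3: 0.15 × 802 = 120.3000
  age 4: 0.04 × 194 = 7.7600
R₀ = 182.2800 + 120.3000 + 7.7600 = 310.3400

310.340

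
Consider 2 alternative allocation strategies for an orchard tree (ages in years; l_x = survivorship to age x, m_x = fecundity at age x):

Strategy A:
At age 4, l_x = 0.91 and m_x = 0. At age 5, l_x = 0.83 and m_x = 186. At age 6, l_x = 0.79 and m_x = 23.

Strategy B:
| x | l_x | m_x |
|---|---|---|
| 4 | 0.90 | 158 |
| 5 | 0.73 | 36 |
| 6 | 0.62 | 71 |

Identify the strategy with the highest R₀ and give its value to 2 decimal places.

Strategy A: R₀ = 0.91×0 + 0.83×186 + 0.79×23 = 172.5500
Strategy B: R₀ = 0.90×158 + 0.73×36 + 0.62×71 = 212.5000
Highest R₀: strategy B with 212.5000.

212.50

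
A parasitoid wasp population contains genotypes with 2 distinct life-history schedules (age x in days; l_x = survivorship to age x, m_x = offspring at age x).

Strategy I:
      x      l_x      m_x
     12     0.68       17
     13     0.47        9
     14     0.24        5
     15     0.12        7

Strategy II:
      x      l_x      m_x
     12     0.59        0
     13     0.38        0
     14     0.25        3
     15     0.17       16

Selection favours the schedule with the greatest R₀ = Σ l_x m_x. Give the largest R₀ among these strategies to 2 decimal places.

17.83

Strategy I: R₀ = 0.68×17 + 0.47×9 + 0.24×5 + 0.12×7 = 17.8300
Strategy II: R₀ = 0.59×0 + 0.38×0 + 0.25×3 + 0.17×16 = 3.4700
Highest R₀: strategy I with 17.8300.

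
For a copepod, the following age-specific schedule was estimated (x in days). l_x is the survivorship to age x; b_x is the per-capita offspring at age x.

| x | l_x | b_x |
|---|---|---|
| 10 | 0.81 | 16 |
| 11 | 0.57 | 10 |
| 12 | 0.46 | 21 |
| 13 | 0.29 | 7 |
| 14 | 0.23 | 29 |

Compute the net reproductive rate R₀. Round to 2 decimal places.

R₀ = Σ l_x b_x:
  age 10: 0.81 × 16 = 12.9600
  age 11: 0.57 × 10 = 5.7000
  age 12: 0.46 × 21 = 9.6600
  age 13: 0.29 × 7 = 2.0300
  age 14: 0.23 × 29 = 6.6700
R₀ = 12.9600 + 5.7000 + 9.6600 + 2.0300 + 6.6700 = 37.0200

37.02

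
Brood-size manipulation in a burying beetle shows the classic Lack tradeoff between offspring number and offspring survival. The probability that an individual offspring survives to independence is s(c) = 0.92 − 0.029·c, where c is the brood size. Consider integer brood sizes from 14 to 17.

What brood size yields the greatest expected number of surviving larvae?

Expected surviving larvae = c × s(c):
  c=14: 14 × 0.514 = 7.196
  c=15: 15 × 0.485 = 7.275
  c=16: 16 × 0.456 = 7.296
  c=17: 17 × 0.427 = 7.259
Maximum at c = 16 (7.296 surviving larvae).

16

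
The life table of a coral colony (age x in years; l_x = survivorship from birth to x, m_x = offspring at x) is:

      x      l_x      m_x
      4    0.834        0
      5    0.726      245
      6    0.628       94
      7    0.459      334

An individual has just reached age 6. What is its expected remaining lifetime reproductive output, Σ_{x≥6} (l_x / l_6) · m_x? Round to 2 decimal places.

338.12

l_6 = 0.628. Conditional survival from age 6 to x is l_x / l_6.
  x=6: (0.628/0.628) × 94 = 94.0000
  x=7: (0.459/0.628) × 334 = 244.1178
Sum = 94.0000 + 244.1178 = 338.1178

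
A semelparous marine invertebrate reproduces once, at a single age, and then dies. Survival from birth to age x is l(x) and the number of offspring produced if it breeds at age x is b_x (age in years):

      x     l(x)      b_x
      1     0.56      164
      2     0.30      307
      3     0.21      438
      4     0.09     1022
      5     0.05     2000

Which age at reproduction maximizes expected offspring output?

Expected offspring if breeding at age x = l(x) × b_x:
  age 1: 0.56 × 164 = 91.840
  age 2: 0.30 × 307 = 92.100
  age 3: 0.21 × 438 = 91.980
  age 4: 0.09 × 1022 = 91.980
  age 5: 0.05 × 2000 = 100.000
Maximum at age 5 (100.000).

5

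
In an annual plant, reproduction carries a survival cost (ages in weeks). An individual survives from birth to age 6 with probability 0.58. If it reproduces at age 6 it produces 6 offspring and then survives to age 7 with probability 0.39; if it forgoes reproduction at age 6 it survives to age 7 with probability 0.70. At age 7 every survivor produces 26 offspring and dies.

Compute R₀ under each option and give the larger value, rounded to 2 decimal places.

10.56

breed at age 6: R₀ = 0.58 × (6 + 0.39 × 26) = 0.58 × 16.1400 = 9.3612
delay to age 7: R₀ = 0.58 × (0.70 × 26) = 0.58 × 18.2000 = 10.5560
Higher: delay to age 7 (10.5560).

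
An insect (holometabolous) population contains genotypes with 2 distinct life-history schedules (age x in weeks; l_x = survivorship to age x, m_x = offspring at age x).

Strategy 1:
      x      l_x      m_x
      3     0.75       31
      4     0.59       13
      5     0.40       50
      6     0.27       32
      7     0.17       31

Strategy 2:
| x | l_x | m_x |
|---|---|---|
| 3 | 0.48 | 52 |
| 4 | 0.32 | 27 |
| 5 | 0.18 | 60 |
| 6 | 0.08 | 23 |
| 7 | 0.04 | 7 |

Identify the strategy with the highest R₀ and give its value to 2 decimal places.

Strategy 1: R₀ = 0.75×31 + 0.59×13 + 0.40×50 + 0.27×32 + 0.17×31 = 64.8300
Strategy 2: R₀ = 0.48×52 + 0.32×27 + 0.18×60 + 0.08×23 + 0.04×7 = 46.5200
Highest R₀: strategy 1 with 64.8300.

64.83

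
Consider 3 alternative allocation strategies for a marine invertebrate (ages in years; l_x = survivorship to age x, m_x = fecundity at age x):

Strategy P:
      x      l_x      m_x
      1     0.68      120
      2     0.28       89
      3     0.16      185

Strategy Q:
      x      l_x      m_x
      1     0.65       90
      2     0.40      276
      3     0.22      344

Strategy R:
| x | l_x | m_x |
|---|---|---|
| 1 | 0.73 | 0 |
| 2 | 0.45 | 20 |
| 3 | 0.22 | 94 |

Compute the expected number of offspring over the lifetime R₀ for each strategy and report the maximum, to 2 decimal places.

244.58

Strategy P: R₀ = 0.68×120 + 0.28×89 + 0.16×185 = 136.1200
Strategy Q: R₀ = 0.65×90 + 0.40×276 + 0.22×344 = 244.5800
Strategy R: R₀ = 0.73×0 + 0.45×20 + 0.22×94 = 29.6800
Highest R₀: strategy Q with 244.5800.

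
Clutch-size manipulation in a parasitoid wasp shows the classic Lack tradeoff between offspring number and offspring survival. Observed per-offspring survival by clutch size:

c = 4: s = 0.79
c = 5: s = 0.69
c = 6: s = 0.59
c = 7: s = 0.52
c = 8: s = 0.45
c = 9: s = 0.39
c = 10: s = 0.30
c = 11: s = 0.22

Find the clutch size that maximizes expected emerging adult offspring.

Expected emerging adult offspring = c × s(c):
  c=4: 4 × 0.79 = 3.160
  c=5: 5 × 0.69 = 3.450
  c=6: 6 × 0.59 = 3.540
  c=7: 7 × 0.52 = 3.640
  c=8: 8 × 0.45 = 3.600
  c=9: 9 × 0.39 = 3.510
  c=10: 10 × 0.30 = 3.000
  c=11: 11 × 0.22 = 2.420
Maximum at c = 7 (3.640 emerging adult offspring).

7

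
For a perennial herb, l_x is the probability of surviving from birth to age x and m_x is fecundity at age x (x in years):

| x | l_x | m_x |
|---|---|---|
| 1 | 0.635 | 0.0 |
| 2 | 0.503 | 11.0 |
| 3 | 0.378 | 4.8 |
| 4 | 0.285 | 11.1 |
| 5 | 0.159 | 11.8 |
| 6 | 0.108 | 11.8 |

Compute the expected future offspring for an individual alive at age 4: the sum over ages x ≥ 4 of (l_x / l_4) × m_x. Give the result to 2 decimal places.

l_4 = 0.285. Conditional survival from age 4 to x is l_x / l_4.
  x=4: (0.285/0.285) × 11.1 = 11.1000
  x=5: (0.159/0.285) × 11.8 = 6.5832
  x=6: (0.108/0.285) × 11.8 = 4.4716
Sum = 11.1000 + 6.5832 + 4.4716 = 22.1547

22.15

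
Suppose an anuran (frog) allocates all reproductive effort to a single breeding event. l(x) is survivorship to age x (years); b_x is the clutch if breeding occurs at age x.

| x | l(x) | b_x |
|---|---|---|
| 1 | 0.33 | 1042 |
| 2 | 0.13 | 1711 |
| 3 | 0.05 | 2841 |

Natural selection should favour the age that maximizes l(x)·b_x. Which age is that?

1

Expected offspring if breeding at age x = l(x) × b_x:
  age 1: 0.33 × 1042 = 343.860
  age 2: 0.13 × 1711 = 222.430
  age 3: 0.05 × 2841 = 142.050
Maximum at age 1 (343.860).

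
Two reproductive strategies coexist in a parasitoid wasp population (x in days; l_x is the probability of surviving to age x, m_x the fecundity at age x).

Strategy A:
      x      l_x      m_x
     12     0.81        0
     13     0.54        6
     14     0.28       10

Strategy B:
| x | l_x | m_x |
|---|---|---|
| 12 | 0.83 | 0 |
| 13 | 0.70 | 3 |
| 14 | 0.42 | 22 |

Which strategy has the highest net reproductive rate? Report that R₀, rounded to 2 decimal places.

Strategy A: R₀ = 0.81×0 + 0.54×6 + 0.28×10 = 6.0400
Strategy B: R₀ = 0.83×0 + 0.70×3 + 0.42×22 = 11.3400
Highest R₀: strategy B with 11.3400.

11.34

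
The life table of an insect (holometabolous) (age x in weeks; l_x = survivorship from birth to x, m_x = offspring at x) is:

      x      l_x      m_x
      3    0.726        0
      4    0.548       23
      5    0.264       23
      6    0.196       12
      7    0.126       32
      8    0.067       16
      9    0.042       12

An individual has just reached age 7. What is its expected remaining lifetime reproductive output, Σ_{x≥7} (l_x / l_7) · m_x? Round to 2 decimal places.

l_7 = 0.126. Conditional survival from age 7 to x is l_x / l_7.
  x=7: (0.126/0.126) × 32 = 32.0000
  x=8: (0.067/0.126) × 16 = 8.5079
  x=9: (0.042/0.126) × 12 = 4.0000
Sum = 32.0000 + 8.5079 + 4.0000 = 44.5079

44.51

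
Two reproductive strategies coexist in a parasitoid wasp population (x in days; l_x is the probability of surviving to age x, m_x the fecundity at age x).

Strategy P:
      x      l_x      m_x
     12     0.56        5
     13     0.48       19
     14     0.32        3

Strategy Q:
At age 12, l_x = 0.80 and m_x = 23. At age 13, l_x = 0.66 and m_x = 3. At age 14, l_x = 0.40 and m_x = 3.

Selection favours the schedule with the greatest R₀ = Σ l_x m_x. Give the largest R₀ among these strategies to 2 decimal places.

21.58

Strategy P: R₀ = 0.56×5 + 0.48×19 + 0.32×3 = 12.8800
Strategy Q: R₀ = 0.80×23 + 0.66×3 + 0.40×3 = 21.5800
Highest R₀: strategy Q with 21.5800.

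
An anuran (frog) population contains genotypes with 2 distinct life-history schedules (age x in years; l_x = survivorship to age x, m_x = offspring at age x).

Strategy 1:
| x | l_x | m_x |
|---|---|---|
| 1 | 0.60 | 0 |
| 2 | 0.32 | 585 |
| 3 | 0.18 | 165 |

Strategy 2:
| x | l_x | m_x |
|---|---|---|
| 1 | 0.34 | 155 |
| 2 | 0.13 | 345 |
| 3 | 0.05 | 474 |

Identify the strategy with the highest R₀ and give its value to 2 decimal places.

Strategy 1: R₀ = 0.60×0 + 0.32×585 + 0.18×165 = 216.9000
Strategy 2: R₀ = 0.34×155 + 0.13×345 + 0.05×474 = 121.2500
Highest R₀: strategy 1 with 216.9000.

216.90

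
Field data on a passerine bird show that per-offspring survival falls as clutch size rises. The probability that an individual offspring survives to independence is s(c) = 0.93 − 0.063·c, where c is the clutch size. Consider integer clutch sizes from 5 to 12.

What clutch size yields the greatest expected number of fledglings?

7

Expected fledglings = c × s(c):
  c=5: 5 × 0.615 = 3.075
  c=6: 6 × 0.552 = 3.312
  c=7: 7 × 0.489 = 3.423
  c=8: 8 × 0.426 = 3.408
  c=9: 9 × 0.363 = 3.267
  c=10: 10 × 0.300 = 3.000
  c=11: 11 × 0.237 = 2.607
  c=12: 12 × 0.174 = 2.088
Maximum at c = 7 (3.423 fledglings).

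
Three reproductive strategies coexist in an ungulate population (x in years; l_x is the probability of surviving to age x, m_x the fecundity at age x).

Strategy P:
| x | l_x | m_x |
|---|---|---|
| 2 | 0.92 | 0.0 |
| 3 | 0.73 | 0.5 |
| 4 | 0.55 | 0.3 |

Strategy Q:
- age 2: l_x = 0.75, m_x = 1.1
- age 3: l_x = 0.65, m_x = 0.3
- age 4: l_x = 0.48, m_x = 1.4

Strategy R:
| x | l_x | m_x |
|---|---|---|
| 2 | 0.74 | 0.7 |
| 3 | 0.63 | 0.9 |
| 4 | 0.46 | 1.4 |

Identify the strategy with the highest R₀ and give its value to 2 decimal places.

1.73

Strategy P: R₀ = 0.92×0.0 + 0.73×0.5 + 0.55×0.3 = 0.5300
Strategy Q: R₀ = 0.75×1.1 + 0.65×0.3 + 0.48×1.4 = 1.6920
Strategy R: R₀ = 0.74×0.7 + 0.63×0.9 + 0.46×1.4 = 1.7290
Highest R₀: strategy R with 1.7290.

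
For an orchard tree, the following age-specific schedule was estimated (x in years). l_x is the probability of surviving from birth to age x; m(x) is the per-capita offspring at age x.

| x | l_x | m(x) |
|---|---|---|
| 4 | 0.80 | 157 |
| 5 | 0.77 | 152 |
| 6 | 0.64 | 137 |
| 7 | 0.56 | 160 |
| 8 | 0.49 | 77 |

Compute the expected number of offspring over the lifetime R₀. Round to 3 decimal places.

R₀ = Σ l_x m(x):
  age 4: 0.80 × 157 = 125.6000
  age 5: 0.77 × 152 = 117.0400
  age 6: 0.64 × 137 = 87.6800
  age 7: 0.56 × 160 = 89.6000
  age 8: 0.49 × 77 = 37.7300
R₀ = 125.6000 + 117.0400 + 87.6800 + 89.6000 + 37.7300 = 457.6500

457.650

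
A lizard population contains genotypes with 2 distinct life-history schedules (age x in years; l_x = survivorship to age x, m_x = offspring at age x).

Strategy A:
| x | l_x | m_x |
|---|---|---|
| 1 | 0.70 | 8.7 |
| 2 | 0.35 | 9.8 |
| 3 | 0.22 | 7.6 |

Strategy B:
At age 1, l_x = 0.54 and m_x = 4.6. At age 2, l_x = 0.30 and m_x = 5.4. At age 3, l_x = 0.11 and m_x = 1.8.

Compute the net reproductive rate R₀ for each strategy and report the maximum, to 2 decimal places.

Strategy A: R₀ = 0.70×8.7 + 0.35×9.8 + 0.22×7.6 = 11.1920
Strategy B: R₀ = 0.54×4.6 + 0.30×5.4 + 0.11×1.8 = 4.3020
Highest R₀: strategy A with 11.1920.

11.19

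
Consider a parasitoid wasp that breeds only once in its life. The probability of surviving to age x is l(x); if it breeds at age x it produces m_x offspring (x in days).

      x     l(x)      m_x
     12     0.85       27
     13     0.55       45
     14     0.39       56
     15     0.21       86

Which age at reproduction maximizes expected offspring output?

13

Expected offspring if breeding at age x = l(x) × m_x:
  age 12: 0.85 × 27 = 22.950
  age 13: 0.55 × 45 = 24.750
  age 14: 0.39 × 56 = 21.840
  age 15: 0.21 × 86 = 18.060
Maximum at age 13 (24.750).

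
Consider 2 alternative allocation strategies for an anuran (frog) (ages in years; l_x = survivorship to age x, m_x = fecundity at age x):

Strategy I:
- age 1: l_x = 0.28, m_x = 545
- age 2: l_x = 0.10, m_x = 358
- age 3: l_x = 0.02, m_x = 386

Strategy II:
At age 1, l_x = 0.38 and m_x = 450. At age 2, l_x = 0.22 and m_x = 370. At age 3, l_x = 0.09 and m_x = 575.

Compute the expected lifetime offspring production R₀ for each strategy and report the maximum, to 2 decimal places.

304.15

Strategy I: R₀ = 0.28×545 + 0.10×358 + 0.02×386 = 196.1200
Strategy II: R₀ = 0.38×450 + 0.22×370 + 0.09×575 = 304.1500
Highest R₀: strategy II with 304.1500.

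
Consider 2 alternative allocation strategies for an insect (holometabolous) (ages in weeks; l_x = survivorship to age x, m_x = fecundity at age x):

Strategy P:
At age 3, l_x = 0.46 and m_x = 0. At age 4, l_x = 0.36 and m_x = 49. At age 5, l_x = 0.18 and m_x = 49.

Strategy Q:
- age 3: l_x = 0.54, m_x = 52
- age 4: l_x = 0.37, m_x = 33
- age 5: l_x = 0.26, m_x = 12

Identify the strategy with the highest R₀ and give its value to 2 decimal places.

43.41

Strategy P: R₀ = 0.46×0 + 0.36×49 + 0.18×49 = 26.4600
Strategy Q: R₀ = 0.54×52 + 0.37×33 + 0.26×12 = 43.4100
Highest R₀: strategy Q with 43.4100.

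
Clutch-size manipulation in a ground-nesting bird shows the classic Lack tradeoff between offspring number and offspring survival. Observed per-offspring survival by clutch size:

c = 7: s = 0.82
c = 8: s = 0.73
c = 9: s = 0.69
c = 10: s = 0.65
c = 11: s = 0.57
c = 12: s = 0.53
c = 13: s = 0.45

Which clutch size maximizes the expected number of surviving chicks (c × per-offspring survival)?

10

Expected surviving chicks = c × s(c):
  c=7: 7 × 0.82 = 5.740
  c=8: 8 × 0.73 = 5.840
  c=9: 9 × 0.69 = 6.210
  c=10: 10 × 0.65 = 6.500
  c=11: 11 × 0.57 = 6.270
  c=12: 12 × 0.53 = 6.360
  c=13: 13 × 0.45 = 5.850
Maximum at c = 10 (6.500 surviving chicks).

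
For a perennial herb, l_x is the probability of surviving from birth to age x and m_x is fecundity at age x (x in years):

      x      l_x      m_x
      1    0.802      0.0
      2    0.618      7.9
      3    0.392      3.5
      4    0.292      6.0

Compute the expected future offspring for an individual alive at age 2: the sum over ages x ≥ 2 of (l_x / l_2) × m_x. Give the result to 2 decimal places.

12.96

l_2 = 0.618. Conditional survival from age 2 to x is l_x / l_2.
  x=2: (0.618/0.618) × 7.9 = 7.9000
  x=3: (0.392/0.618) × 3.5 = 2.2201
  x=4: (0.292/0.618) × 6.0 = 2.8350
Sum = 7.9000 + 2.2201 + 2.8350 = 12.9550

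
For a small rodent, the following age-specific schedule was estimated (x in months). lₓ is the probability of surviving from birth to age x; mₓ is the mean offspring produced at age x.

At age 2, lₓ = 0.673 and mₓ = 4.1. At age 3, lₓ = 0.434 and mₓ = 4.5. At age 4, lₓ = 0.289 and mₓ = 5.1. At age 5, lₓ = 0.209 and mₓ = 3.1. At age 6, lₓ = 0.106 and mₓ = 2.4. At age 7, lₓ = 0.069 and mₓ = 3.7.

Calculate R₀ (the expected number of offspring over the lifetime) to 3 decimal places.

R₀ = Σ lₓ mₓ:
  age 2: 0.673 × 4.1 = 2.7593
  age 3: 0.434 × 4.5 = 1.9530
  age 4: 0.289 × 5.1 = 1.4739
  age 5: 0.209 × 3.1 = 0.6479
  age 6: 0.106 × 2.4 = 0.2544
  age 7: 0.069 × 3.7 = 0.2553
R₀ = 2.7593 + 1.9530 + 1.4739 + 0.6479 + 0.2544 + 0.2553 = 7.3438

7.344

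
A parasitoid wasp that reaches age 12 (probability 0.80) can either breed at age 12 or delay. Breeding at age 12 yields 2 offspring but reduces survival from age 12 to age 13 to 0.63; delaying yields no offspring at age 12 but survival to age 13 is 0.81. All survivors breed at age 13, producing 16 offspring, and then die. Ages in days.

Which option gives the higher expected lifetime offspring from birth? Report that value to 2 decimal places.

breed at age 12: R₀ = 0.80 × (2 + 0.63 × 16) = 0.80 × 12.0800 = 9.6640
delay to age 13: R₀ = 0.80 × (0.81 × 16) = 0.80 × 12.9600 = 10.3680
Higher: delay to age 13 (10.3680).

10.37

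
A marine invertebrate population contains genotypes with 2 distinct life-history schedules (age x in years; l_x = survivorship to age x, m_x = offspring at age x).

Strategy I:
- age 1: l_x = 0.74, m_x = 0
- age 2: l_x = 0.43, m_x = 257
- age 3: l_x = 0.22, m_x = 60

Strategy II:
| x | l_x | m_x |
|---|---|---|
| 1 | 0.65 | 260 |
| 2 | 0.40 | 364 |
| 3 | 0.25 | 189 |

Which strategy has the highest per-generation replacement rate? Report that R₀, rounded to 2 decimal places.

361.85

Strategy I: R₀ = 0.74×0 + 0.43×257 + 0.22×60 = 123.7100
Strategy II: R₀ = 0.65×260 + 0.40×364 + 0.25×189 = 361.8500
Highest R₀: strategy II with 361.8500.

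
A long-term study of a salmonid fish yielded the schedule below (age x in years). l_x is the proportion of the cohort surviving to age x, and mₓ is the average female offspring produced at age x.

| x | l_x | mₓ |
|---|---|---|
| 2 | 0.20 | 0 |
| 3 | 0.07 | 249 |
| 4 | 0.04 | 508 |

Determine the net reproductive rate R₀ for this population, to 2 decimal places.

37.75

R₀ = Σ l_x mₓ:
  age 2: 0.20 × 0 = 0.0000
  age 3: 0.07 × 249 = 17.4300
  age 4: 0.04 × 508 = 20.3200
R₀ = 0.0000 + 17.4300 + 20.3200 = 37.7500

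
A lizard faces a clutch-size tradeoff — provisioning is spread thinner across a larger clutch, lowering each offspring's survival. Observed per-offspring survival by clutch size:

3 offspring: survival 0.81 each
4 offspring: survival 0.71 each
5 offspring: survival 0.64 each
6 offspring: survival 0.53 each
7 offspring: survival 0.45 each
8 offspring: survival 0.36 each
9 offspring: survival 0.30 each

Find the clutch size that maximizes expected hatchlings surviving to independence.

Expected hatchlings surviving to independence = c × s(c):
  c=3: 3 × 0.81 = 2.430
  c=4: 4 × 0.71 = 2.840
  c=5: 5 × 0.64 = 3.200
  c=6: 6 × 0.53 = 3.180
  c=7: 7 × 0.45 = 3.150
  c=8: 8 × 0.36 = 2.880
  c=9: 9 × 0.30 = 2.700
Maximum at c = 5 (3.200 hatchlings surviving to independence).

5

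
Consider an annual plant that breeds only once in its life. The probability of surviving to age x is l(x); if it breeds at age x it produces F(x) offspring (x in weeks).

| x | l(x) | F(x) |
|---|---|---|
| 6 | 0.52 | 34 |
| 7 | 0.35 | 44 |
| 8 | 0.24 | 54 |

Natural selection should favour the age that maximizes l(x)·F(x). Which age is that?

6

Expected offspring if breeding at age x = l(x) × F(x):
  age 6: 0.52 × 34 = 17.680
  age 7: 0.35 × 44 = 15.400
  age 8: 0.24 × 54 = 12.960
Maximum at age 6 (17.680).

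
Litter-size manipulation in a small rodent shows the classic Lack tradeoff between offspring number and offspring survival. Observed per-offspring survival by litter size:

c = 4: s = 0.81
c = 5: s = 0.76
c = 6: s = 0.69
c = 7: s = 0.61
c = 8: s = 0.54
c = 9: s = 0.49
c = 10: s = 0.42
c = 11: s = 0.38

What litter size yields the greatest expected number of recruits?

9

Expected recruits = c × s(c):
  c=4: 4 × 0.81 = 3.240
  c=5: 5 × 0.76 = 3.800
  c=6: 6 × 0.69 = 4.140
  c=7: 7 × 0.61 = 4.270
  c=8: 8 × 0.54 = 4.320
  c=9: 9 × 0.49 = 4.410
  c=10: 10 × 0.42 = 4.200
  c=11: 11 × 0.38 = 4.180
Maximum at c = 9 (4.410 recruits).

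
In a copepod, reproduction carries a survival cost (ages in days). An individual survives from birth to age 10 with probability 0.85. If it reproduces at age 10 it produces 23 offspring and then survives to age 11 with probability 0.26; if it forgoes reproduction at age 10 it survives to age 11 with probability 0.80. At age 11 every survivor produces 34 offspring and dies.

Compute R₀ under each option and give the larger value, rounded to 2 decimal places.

27.06

breed at age 10: R₀ = 0.85 × (23 + 0.26 × 34) = 0.85 × 31.8400 = 27.0640
delay to age 11: R₀ = 0.85 × (0.80 × 34) = 0.85 × 27.2000 = 23.1200
Higher: breed at age 10 (27.0640).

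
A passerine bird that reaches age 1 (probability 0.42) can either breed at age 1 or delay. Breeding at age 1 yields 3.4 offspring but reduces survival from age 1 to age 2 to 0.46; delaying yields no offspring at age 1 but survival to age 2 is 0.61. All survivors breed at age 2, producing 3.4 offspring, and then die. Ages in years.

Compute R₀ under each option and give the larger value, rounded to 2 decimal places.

2.08

breed at age 1: R₀ = 0.42 × (3.4 + 0.46 × 3.4) = 0.42 × 4.9640 = 2.0849
delay to age 2: R₀ = 0.42 × (0.61 × 3.4) = 0.42 × 2.0740 = 0.8711
Higher: breed at age 1 (2.0849).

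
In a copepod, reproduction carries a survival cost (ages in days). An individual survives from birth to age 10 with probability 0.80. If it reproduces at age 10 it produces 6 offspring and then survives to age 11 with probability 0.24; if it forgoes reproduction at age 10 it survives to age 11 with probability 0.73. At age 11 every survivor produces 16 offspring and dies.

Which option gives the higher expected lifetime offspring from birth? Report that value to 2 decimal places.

9.34

breed at age 10: R₀ = 0.80 × (6 + 0.24 × 16) = 0.80 × 9.8400 = 7.8720
delay to age 11: R₀ = 0.80 × (0.73 × 16) = 0.80 × 11.6800 = 9.3440
Higher: delay to age 11 (9.3440).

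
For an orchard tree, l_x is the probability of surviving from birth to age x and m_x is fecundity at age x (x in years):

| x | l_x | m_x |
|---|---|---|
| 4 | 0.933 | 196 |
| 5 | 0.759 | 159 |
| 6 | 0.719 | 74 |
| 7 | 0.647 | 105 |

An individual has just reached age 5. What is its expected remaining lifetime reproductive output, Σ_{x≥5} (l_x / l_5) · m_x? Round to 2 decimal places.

l_5 = 0.759. Conditional survival from age 5 to x is l_x / l_5.
  x=5: (0.759/0.759) × 159 = 159.0000
  x=6: (0.719/0.759) × 74 = 70.1001
  x=7: (0.647/0.759) × 105 = 89.5059
Sum = 159.0000 + 70.1001 + 89.5059 = 318.6061

318.61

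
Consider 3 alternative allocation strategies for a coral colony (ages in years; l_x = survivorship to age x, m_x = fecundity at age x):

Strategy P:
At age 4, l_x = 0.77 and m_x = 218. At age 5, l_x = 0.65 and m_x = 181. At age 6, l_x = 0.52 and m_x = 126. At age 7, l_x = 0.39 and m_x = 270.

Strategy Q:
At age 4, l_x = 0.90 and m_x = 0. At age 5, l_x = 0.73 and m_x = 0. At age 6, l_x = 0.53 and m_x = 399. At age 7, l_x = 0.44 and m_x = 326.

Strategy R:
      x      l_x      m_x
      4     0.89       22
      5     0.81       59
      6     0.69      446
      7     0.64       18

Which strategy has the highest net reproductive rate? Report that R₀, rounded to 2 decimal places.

456.33

Strategy P: R₀ = 0.77×218 + 0.65×181 + 0.52×126 + 0.39×270 = 456.3300
Strategy Q: R₀ = 0.90×0 + 0.73×0 + 0.53×399 + 0.44×326 = 354.9100
Strategy R: R₀ = 0.89×22 + 0.81×59 + 0.69×446 + 0.64×18 = 386.6300
Highest R₀: strategy P with 456.3300.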